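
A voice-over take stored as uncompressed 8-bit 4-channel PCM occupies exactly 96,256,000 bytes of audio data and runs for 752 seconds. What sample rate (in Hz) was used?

Bytes = sample_rate × seconds × bytes_per_sample × channels.
sample_rate = 96,256,000 / (752 × 1 × 4) = 96,256,000 / 3,008 = 32,000 Hz.

32,000 Hz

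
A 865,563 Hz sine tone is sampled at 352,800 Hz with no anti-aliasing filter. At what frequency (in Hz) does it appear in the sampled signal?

Nyquist = 352,800/2 = 176,400 Hz; 865,563 Hz exceeds it.
Alias = |865,563 − 2×352,800| = |865,563 − 705,600| = 159,963 Hz.

159,963 Hz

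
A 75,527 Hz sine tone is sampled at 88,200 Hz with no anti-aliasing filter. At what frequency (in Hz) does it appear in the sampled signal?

Nyquist = 88,200/2 = 44,100 Hz; 75,527 Hz exceeds it.
Alias = |75,527 − 1×88,200| = |75,527 − 88,200| = 12,673 Hz.

12,673 Hz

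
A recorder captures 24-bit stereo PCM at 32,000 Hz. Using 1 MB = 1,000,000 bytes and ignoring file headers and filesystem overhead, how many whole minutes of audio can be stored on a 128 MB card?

Uncompressed byte rate = 32,000 × 3 × 2 = 192,000 bytes/s.
Capacity = 128 × 1,000,000 = 128,000,000 bytes.
128,000,000 / 192,000 ≈ 666.67 s → 11 minutes.

11 minutes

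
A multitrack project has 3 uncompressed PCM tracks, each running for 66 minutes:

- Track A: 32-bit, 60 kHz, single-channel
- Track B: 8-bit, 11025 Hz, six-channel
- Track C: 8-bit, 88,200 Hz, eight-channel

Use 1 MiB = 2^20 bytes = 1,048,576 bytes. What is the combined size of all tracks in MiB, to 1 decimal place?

3820.9 MiB

66 minutes = 3,960 s.
Track A: 60,000 × 3,960 × 4 × 1 = 950,400,000 bytes.
Track B: 11,025 × 3,960 × 1 × 6 = 261,954,000 bytes.
Track C: 88,200 × 3,960 × 1 × 8 = 2,794,176,000 bytes.
Total = 4,006,530,000 bytes = 3820.9 MiB.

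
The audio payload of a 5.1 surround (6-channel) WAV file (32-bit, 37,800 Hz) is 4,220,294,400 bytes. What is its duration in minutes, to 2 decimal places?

77.53 minutes

Byte rate = 37,800 × 4 × 6 = 907,200 bytes/s.
Duration = 4,220,294,400 / 907,200 = 4,652 s.
4,652 s / 60 = 77.53 minutes.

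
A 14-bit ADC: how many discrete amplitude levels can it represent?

2^14 = 16,384.

16,384 levels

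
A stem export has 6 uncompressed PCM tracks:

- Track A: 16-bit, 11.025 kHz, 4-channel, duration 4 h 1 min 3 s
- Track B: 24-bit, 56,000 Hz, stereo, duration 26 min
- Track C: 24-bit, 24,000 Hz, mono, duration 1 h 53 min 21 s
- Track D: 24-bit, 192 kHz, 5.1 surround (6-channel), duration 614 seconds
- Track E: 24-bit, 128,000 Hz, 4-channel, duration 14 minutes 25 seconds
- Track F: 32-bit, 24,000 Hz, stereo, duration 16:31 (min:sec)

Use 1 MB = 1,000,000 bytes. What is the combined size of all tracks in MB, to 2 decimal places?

Track A: 4 h 1 min 3 s = 14,463 s; 11,025 × 14,463 × 2 × 4 = 1,275,636,600 bytes.
Track B: 26 min = 1,560 s; 56,000 × 1,560 × 3 × 2 = 524,160,000 bytes.
Track C: 1 h 53 min 21 s = 6,801 s; 24,000 × 6,801 × 3 × 1 = 489,672,000 bytes.
Track D: 192,000 × 614 × 3 × 6 = 2,121,984,000 bytes.
Track E: 14 minutes 25 seconds = 865 s; 128,000 × 865 × 3 × 4 = 1,328,640,000 bytes.
Track F: 16:31 (min:sec) = 991 s; 24,000 × 991 × 4 × 2 = 190,272,000 bytes.
Total = 5,930,364,600 bytes = 5930.36 MB.

5930.36 MB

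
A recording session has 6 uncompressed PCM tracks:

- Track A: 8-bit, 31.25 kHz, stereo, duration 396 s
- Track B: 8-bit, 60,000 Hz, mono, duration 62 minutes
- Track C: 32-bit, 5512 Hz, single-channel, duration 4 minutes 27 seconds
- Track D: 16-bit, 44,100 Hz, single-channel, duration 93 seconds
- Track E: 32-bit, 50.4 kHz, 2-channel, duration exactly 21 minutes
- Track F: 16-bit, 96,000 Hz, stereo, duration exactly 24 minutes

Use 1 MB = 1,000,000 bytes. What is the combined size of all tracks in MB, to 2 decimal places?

1323.03 MB

Track A: 31,250 × 396 × 1 × 2 = 24,750,000 bytes.
Track B: 62 minutes = 3,720 s; 60,000 × 3,720 × 1 × 1 = 223,200,000 bytes.
Track C: 4 minutes 27 seconds = 267 s; 5,512 × 267 × 4 × 1 = 5,886,816 bytes.
Track D: 44,100 × 93 × 2 × 1 = 8,202,600 bytes.
Track E: exactly 21 minutes = 1,260 s; 50,400 × 1,260 × 4 × 2 = 508,032,000 bytes.
Track F: exactly 24 minutes = 1,440 s; 96,000 × 1,440 × 2 × 2 = 552,960,000 bytes.
Total = 1,323,031,416 bytes = 1323.03 MB.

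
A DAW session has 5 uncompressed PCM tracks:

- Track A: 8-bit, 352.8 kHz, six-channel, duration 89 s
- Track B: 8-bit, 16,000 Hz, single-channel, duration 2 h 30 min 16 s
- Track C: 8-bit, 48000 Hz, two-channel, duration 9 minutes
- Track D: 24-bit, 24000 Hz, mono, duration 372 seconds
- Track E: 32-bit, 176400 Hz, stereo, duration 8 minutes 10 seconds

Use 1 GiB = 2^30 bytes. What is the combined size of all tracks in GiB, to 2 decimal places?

Track A: 352,800 × 89 × 1 × 6 = 188,395,200 bytes.
Track B: 2 h 30 min 16 s = 9,016 s; 16,000 × 9,016 × 1 × 1 = 144,256,000 bytes.
Track C: 9 minutes = 540 s; 48,000 × 540 × 1 × 2 = 51,840,000 bytes.
Track D: 24,000 × 372 × 3 × 1 = 26,784,000 bytes.
Track E: 8 minutes 10 seconds = 490 s; 176,400 × 490 × 4 × 2 = 691,488,000 bytes.
Total = 1,102,763,200 bytes = 1.03 GiB.

1.03 GiB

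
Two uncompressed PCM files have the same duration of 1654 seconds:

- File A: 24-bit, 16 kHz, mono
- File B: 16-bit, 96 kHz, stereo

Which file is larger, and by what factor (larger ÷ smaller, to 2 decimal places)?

File A: 16,000 × 3 × 1 = 48,000 bytes/s.
File B: 96,000 × 2 × 2 = 384,000 bytes/s.
File B is larger; ratio = 635,136,000 / 79,392,000 = 8.00.

File B, by a factor of 8.00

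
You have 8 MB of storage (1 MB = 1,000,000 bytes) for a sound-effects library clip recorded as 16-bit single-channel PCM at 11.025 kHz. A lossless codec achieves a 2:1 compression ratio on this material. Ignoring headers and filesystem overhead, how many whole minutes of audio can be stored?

Uncompressed byte rate = 11,025 × 2 × 1 = 22,050 bytes/s.
After 2:1 compression, effective rate ≈ 11025 bytes/s.
Capacity = 8 × 1,000,000 = 8,000,000 bytes.
8,000,000 / effective rate ≈ 725.62 s → 12 minutes.

12 minutes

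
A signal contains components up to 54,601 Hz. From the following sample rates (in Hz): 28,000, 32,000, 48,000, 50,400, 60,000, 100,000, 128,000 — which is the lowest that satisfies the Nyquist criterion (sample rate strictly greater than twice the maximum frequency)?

128,000 Hz

Need sample rate > 2 × 54,601 = 109,202 Hz.
Lowest listed rate above 109,202 Hz is 128,000 Hz.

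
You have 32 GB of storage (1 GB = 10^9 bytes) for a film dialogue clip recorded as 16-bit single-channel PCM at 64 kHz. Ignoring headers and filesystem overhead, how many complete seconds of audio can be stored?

250,000 seconds

Uncompressed byte rate = 64,000 × 2 × 1 = 128,000 bytes/s.
Capacity = 32 × 1,000,000,000 = 32,000,000,000 bytes.
32,000,000,000 / 128,000 ≈ 250000 s → 250,000 seconds.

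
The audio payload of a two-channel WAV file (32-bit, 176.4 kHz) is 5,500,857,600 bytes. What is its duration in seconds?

Byte rate = 176,400 × 4 × 2 = 1,411,200 bytes/s.
Duration = 5,500,857,600 / 1,411,200 = 3,898 s.

3,898 seconds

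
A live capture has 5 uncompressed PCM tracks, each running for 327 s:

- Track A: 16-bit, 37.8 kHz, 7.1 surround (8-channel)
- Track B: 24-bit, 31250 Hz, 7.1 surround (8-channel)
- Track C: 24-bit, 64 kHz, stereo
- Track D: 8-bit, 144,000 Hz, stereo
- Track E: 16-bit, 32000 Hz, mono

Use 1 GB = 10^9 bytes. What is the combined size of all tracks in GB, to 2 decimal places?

0.68 GB

Track A: 37,800 × 327 × 2 × 8 = 197,769,600 bytes.
Track B: 31,250 × 327 × 3 × 8 = 245,250,000 bytes.
Track C: 64,000 × 327 × 3 × 2 = 125,568,000 bytes.
Track D: 144,000 × 327 × 1 × 2 = 94,176,000 bytes.
Track E: 32,000 × 327 × 2 × 1 = 20,928,000 bytes.
Total = 683,691,600 bytes = 0.68 GB.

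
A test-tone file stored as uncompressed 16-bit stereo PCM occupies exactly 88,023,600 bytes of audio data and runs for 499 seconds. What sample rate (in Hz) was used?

Bytes = sample_rate × seconds × bytes_per_sample × channels.
sample_rate = 88,023,600 / (499 × 2 × 2) = 88,023,600 / 1,996 = 44,100 Hz.

44,100 Hz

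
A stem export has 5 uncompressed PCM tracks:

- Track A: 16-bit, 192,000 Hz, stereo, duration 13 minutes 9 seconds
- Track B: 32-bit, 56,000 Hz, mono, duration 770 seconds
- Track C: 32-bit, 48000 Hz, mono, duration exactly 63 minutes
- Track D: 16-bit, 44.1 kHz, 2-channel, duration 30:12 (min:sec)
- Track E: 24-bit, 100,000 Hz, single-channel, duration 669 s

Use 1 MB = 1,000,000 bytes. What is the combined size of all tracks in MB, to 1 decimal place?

2024.5 MB

Track A: 13 minutes 9 seconds = 789 s; 192,000 × 789 × 2 × 2 = 605,952,000 bytes.
Track B: 56,000 × 770 × 4 × 1 = 172,480,000 bytes.
Track C: exactly 63 minutes = 3,780 s; 48,000 × 3,780 × 4 × 1 = 725,760,000 bytes.
Track D: 30:12 (min:sec) = 1,812 s; 44,100 × 1,812 × 2 × 2 = 319,636,800 bytes.
Track E: 100,000 × 669 × 3 × 1 = 200,700,000 bytes.
Total = 2,024,528,800 bytes = 2024.5 MB.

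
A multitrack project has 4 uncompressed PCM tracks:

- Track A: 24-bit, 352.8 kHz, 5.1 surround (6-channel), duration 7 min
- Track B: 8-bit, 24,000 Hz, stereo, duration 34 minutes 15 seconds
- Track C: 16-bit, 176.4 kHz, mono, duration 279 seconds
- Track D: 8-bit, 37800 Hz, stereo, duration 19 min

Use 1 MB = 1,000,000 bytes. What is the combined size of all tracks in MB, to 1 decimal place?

2950.4 MB

Track A: 7 min = 420 s; 352,800 × 420 × 3 × 6 = 2,667,168,000 bytes.
Track B: 34 minutes 15 seconds = 2,055 s; 24,000 × 2,055 × 1 × 2 = 98,640,000 bytes.
Track C: 176,400 × 279 × 2 × 1 = 98,431,200 bytes.
Track D: 19 min = 1,140 s; 37,800 × 1,140 × 1 × 2 = 86,184,000 bytes.
Total = 2,950,423,200 bytes = 2950.4 MB.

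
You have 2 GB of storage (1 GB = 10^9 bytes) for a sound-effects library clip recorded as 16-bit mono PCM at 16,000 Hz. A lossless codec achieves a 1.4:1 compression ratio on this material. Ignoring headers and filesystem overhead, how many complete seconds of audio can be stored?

87,500 seconds

Uncompressed byte rate = 16,000 × 2 × 1 = 32,000 bytes/s.
After 1.4:1 compression, effective rate ≈ 22857.14 bytes/s.
Capacity = 2 × 1,000,000,000 = 2,000,000,000 bytes.
2,000,000,000 / effective rate ≈ 87500 s → 87,500 seconds.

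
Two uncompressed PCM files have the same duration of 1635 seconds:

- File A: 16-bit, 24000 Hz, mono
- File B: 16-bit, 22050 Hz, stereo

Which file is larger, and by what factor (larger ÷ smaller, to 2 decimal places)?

File B, by a factor of 1.84

File A: 24,000 × 2 × 1 = 48,000 bytes/s.
File B: 22,050 × 2 × 2 = 88,200 bytes/s.
File B is larger; ratio = 144,207,000 / 78,480,000 = 1.84.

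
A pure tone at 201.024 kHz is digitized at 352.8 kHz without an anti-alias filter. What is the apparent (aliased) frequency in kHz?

Nyquist = 352,800/2 = 176,400 Hz; 201,024 Hz exceeds it.
Alias = |201,024 − 1×352,800| = |201,024 − 352,800| = 151,776 Hz = 151.776 kHz.

151.776 kHz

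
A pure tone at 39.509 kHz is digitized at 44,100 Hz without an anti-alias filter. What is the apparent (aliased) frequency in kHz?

4.591 kHz

Nyquist = 44,100/2 = 22,050 Hz; 39,509 Hz exceeds it.
Alias = |39,509 − 1×44,100| = |39,509 − 44,100| = 4,591 Hz = 4.591 kHz.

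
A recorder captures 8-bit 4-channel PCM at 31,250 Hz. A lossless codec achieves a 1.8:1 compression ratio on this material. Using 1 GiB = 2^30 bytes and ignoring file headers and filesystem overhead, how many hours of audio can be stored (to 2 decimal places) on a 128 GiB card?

Uncompressed byte rate = 31,250 × 1 × 4 = 125,000 bytes/s.
After 1.8:1 compression, effective rate ≈ 69444.44 bytes/s.
Capacity = 128 × 1,073,741,824 = 137,438,953,472 bytes.
137,438,953,472 / effective rate ≈ 1979120.93 s → 549.76 hours.

549.76 hours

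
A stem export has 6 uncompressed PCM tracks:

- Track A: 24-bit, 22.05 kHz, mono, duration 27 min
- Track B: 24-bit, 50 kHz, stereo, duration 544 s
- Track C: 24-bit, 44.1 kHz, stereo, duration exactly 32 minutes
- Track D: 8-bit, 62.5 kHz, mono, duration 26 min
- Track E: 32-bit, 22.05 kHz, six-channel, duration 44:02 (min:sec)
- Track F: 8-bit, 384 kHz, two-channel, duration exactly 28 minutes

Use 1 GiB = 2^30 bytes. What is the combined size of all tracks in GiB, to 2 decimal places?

3.32 GiB

Track A: 27 min = 1,620 s; 22,050 × 1,620 × 3 × 1 = 107,163,000 bytes.
Track B: 50,000 × 544 × 3 × 2 = 163,200,000 bytes.
Track C: exactly 32 minutes = 1,920 s; 44,100 × 1,920 × 3 × 2 = 508,032,000 bytes.
Track D: 26 min = 1,560 s; 62,500 × 1,560 × 1 × 1 = 97,500,000 bytes.
Track E: 44:02 (min:sec) = 2,642 s; 22,050 × 2,642 × 4 × 6 = 1,398,146,400 bytes.
Track F: exactly 28 minutes = 1,680 s; 384,000 × 1,680 × 1 × 2 = 1,290,240,000 bytes.
Total = 3,564,281,400 bytes = 3.32 GiB.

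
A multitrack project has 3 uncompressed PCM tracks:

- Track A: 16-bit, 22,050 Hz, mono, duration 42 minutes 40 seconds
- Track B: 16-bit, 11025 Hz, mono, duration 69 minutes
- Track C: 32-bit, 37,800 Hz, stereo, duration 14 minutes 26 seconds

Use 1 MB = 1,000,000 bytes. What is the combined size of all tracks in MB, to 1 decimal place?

Track A: 42 minutes 40 seconds = 2,560 s; 22,050 × 2,560 × 2 × 1 = 112,896,000 bytes.
Track B: 69 minutes = 4,140 s; 11,025 × 4,140 × 2 × 1 = 91,287,000 bytes.
Track C: 14 minutes 26 seconds = 866 s; 37,800 × 866 × 4 × 2 = 261,878,400 bytes.
Total = 466,061,400 bytes = 466.1 MB.

466.1 MB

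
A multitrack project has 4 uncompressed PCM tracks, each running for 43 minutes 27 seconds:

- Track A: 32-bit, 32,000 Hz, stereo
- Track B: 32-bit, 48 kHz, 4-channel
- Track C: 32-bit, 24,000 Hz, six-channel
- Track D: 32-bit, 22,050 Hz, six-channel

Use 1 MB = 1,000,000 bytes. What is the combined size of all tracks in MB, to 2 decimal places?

43 minutes 27 seconds = 2,607 s.
Track A: 32,000 × 2,607 × 4 × 2 = 667,392,000 bytes.
Track B: 48,000 × 2,607 × 4 × 4 = 2,002,176,000 bytes.
Track C: 24,000 × 2,607 × 4 × 6 = 1,501,632,000 bytes.
Track D: 22,050 × 2,607 × 4 × 6 = 1,379,624,400 bytes.
Total = 5,550,824,400 bytes = 5550.82 MB.

5550.82 MB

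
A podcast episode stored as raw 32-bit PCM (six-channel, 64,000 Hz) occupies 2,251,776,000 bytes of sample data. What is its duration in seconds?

1,466 seconds

Byte rate = 64,000 × 4 × 6 = 1,536,000 bytes/s.
Duration = 2,251,776,000 / 1,536,000 = 1,466 s.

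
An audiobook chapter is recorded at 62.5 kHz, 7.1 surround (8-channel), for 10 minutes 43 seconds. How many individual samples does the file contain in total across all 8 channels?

321,500,000 samples

10 minutes 43 seconds = 643 s.
62,500 × 643 s × 8 ch = 321,500,000 samples.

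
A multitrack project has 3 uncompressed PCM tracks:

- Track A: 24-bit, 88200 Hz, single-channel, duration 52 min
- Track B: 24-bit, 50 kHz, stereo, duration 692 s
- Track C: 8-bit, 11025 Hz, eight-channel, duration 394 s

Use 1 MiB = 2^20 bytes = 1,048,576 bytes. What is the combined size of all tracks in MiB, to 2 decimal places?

Track A: 52 min = 3,120 s; 88,200 × 3,120 × 3 × 1 = 825,552,000 bytes.
Track B: 50,000 × 692 × 3 × 2 = 207,600,000 bytes.
Track C: 11,025 × 394 × 1 × 8 = 34,750,800 bytes.
Total = 1,067,902,800 bytes = 1018.43 MiB.

1018.43 MiB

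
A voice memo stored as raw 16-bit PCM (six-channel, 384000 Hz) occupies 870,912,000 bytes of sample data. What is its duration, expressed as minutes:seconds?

3:09

Byte rate = 384,000 × 2 × 6 = 4,608,000 bytes/s.
Duration = 870,912,000 / 4,608,000 = 189 s.
189 s = 3:09.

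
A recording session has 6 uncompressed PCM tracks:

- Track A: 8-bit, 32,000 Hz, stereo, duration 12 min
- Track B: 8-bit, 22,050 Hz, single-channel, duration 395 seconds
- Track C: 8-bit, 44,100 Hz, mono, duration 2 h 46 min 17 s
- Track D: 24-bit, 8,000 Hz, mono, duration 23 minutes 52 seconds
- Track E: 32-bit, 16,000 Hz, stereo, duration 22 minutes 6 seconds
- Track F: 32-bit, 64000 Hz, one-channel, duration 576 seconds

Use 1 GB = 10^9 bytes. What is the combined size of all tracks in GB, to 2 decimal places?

0.85 GB

Track A: 12 min = 720 s; 32,000 × 720 × 1 × 2 = 46,080,000 bytes.
Track B: 22,050 × 395 × 1 × 1 = 8,709,750 bytes.
Track C: 2 h 46 min 17 s = 9,977 s; 44,100 × 9,977 × 1 × 1 = 439,985,700 bytes.
Track D: 23 minutes 52 seconds = 1,432 s; 8,000 × 1,432 × 3 × 1 = 34,368,000 bytes.
Track E: 22 minutes 6 seconds = 1,326 s; 16,000 × 1,326 × 4 × 2 = 169,728,000 bytes.
Track F: 64,000 × 576 × 4 × 1 = 147,456,000 bytes.
Total = 846,327,450 bytes = 0.85 GB.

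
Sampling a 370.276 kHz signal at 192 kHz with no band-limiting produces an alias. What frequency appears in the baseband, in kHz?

13.724 kHz

Nyquist = 192,000/2 = 96,000 Hz; 370,276 Hz exceeds it.
Alias = |370,276 − 2×192,000| = |370,276 − 384,000| = 13,724 Hz = 13.724 kHz.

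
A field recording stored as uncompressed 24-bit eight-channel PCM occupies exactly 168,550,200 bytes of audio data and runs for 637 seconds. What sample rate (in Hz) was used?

11,025 Hz

Bytes = sample_rate × seconds × bytes_per_sample × channels.
sample_rate = 168,550,200 / (637 × 3 × 8) = 168,550,200 / 15,288 = 11,025 Hz.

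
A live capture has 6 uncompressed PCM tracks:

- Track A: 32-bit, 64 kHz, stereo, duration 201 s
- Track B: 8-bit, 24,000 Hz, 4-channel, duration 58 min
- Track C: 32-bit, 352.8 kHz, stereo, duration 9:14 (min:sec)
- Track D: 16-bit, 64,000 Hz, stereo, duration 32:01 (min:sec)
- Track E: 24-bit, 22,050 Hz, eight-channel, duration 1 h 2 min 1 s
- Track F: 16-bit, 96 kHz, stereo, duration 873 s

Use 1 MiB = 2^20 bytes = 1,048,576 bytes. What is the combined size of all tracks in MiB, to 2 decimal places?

Track A: 64,000 × 201 × 4 × 2 = 102,912,000 bytes.
Track B: 58 min = 3,480 s; 24,000 × 3,480 × 1 × 4 = 334,080,000 bytes.
Track C: 9:14 (min:sec) = 554 s; 352,800 × 554 × 4 × 2 = 1,563,609,600 bytes.
Track D: 32:01 (min:sec) = 1,921 s; 64,000 × 1,921 × 2 × 2 = 491,776,000 bytes.
Track E: 1 h 2 min 1 s = 3,721 s; 22,050 × 3,721 × 3 × 8 = 1,969,153,200 bytes.
Track F: 96,000 × 873 × 2 × 2 = 335,232,000 bytes.
Total = 4,796,762,800 bytes = 4574.55 MiB.

4574.55 MiB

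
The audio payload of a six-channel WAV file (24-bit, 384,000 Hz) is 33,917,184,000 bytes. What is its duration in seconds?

4,907 seconds

Byte rate = 384,000 × 3 × 6 = 6,912,000 bytes/s.
Duration = 33,917,184,000 / 6,912,000 = 4,907 s.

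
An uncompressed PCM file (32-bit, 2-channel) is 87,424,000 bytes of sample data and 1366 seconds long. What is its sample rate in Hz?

8,000 Hz

Bytes = sample_rate × seconds × bytes_per_sample × channels.
sample_rate = 87,424,000 / (1,366 × 4 × 2) = 87,424,000 / 10,928 = 8,000 Hz.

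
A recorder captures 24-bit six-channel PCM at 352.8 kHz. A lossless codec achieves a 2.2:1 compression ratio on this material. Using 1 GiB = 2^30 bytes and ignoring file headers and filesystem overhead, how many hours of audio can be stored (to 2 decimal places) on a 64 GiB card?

Uncompressed byte rate = 352,800 × 3 × 6 = 6,350,400 bytes/s.
After 2.2:1 compression, effective rate ≈ 2886545.45 bytes/s.
Capacity = 64 × 1,073,741,824 = 68,719,476,736 bytes.
68,719,476,736 / effective rate ≈ 23806.82 s → 6.61 hours.

6.61 hours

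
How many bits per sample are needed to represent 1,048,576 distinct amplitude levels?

log2(1,048,576) = 20.

20 bits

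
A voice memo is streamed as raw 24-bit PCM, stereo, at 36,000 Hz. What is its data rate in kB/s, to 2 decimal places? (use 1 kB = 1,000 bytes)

Bit rate = 36,000 × 24 × 2 = 1,728,000 bits/s.
1,728,000 / 8 = 216,000 B/s = 216.00 kB/s.

216.00 kB/s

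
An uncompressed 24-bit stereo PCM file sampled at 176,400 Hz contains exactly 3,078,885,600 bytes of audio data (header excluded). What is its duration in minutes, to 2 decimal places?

48.48 minutes

Byte rate = 176,400 × 3 × 2 = 1,058,400 bytes/s.
Duration = 3,078,885,600 / 1,058,400 = 2,909 s.
2,909 s / 60 = 48.48 minutes.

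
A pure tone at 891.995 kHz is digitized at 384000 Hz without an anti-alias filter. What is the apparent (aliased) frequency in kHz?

Nyquist = 384,000/2 = 192,000 Hz; 891,995 Hz exceeds it.
Alias = |891,995 − 2×384,000| = |891,995 − 768,000| = 123,995 Hz = 123.995 kHz.

123.995 kHz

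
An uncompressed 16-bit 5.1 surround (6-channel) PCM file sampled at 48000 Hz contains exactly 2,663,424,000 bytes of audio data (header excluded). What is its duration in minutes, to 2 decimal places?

Byte rate = 48,000 × 2 × 6 = 576,000 bytes/s.
Duration = 2,663,424,000 / 576,000 = 4,624 s.
4,624 s / 60 = 77.07 minutes.

77.07 minutes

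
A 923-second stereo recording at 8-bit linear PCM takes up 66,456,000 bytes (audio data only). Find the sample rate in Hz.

36,000 Hz

Bytes = sample_rate × seconds × bytes_per_sample × channels.
sample_rate = 66,456,000 / (923 × 1 × 2) = 66,456,000 / 1,846 = 36,000 Hz.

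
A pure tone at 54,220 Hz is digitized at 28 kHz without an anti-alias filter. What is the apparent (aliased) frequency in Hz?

1,780 Hz

Nyquist = 28,000/2 = 14,000 Hz; 54,220 Hz exceeds it.
Alias = |54,220 − 2×28,000| = |54,220 − 56,000| = 1,780 Hz.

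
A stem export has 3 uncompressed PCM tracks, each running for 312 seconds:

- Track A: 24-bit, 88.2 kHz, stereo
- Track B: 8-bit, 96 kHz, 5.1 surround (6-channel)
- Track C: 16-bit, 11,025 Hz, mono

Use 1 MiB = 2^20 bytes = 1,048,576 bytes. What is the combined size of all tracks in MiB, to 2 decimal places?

Track A: 88,200 × 312 × 3 × 2 = 165,110,400 bytes.
Track B: 96,000 × 312 × 1 × 6 = 179,712,000 bytes.
Track C: 11,025 × 312 × 2 × 1 = 6,879,600 bytes.
Total = 351,702,000 bytes = 335.41 MiB.

335.41 MiB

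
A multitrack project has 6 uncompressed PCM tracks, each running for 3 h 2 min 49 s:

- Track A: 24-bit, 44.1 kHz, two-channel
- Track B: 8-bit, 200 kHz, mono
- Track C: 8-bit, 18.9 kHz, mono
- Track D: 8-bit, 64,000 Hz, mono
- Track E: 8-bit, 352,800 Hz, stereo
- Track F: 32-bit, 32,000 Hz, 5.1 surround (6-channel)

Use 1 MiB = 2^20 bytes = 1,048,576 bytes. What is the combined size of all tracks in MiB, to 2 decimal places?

3 h 2 min 49 s = 10,969 s.
Track A: 44,100 × 10,969 × 3 × 2 = 2,902,397,400 bytes.
Track B: 200,000 × 10,969 × 1 × 1 = 2,193,800,000 bytes.
Track C: 18,900 × 10,969 × 1 × 1 = 207,314,100 bytes.
Track D: 64,000 × 10,969 × 1 × 1 = 702,016,000 bytes.
Track E: 352,800 × 10,969 × 1 × 2 = 7,739,726,400 bytes.
Track F: 32,000 × 10,969 × 4 × 6 = 8,424,192,000 bytes.
Total = 22,169,445,900 bytes = 21142.43 MiB.

21142.43 MiB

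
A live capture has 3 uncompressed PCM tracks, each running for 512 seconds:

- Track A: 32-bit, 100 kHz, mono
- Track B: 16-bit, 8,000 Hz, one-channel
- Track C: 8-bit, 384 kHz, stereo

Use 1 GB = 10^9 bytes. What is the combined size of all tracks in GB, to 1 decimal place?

Track A: 100,000 × 512 × 4 × 1 = 204,800,000 bytes.
Track B: 8,000 × 512 × 2 × 1 = 8,192,000 bytes.
Track C: 384,000 × 512 × 1 × 2 = 393,216,000 bytes.
Total = 606,208,000 bytes = 0.6 GB.

0.6 GB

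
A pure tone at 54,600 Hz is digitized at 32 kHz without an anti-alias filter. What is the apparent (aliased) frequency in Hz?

9,400 Hz

Nyquist = 32,000/2 = 16,000 Hz; 54,600 Hz exceeds it.
Alias = |54,600 − 2×32,000| = |54,600 − 64,000| = 9,400 Hz.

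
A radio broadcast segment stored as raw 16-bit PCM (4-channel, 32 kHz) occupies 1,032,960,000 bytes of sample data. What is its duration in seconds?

Byte rate = 32,000 × 2 × 4 = 256,000 bytes/s.
Duration = 1,032,960,000 / 256,000 = 4,035 s.

4,035 seconds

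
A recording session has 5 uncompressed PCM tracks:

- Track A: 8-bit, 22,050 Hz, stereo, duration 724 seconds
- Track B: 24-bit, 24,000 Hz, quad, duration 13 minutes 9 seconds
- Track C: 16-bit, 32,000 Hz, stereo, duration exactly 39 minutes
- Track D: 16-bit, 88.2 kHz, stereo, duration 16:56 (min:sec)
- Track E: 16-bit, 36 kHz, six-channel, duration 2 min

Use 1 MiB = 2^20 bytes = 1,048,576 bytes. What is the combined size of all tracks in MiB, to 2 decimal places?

924.08 MiB

Track A: 22,050 × 724 × 1 × 2 = 31,928,400 bytes.
Track B: 13 minutes 9 seconds = 789 s; 24,000 × 789 × 3 × 4 = 227,232,000 bytes.
Track C: exactly 39 minutes = 2,340 s; 32,000 × 2,340 × 2 × 2 = 299,520,000 bytes.
Track D: 16:56 (min:sec) = 1,016 s; 88,200 × 1,016 × 2 × 2 = 358,444,800 bytes.
Track E: 2 min = 120 s; 36,000 × 120 × 2 × 6 = 51,840,000 bytes.
Total = 968,965,200 bytes = 924.08 MiB.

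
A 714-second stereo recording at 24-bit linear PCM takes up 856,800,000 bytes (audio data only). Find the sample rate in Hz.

200,000 Hz

Bytes = sample_rate × seconds × bytes_per_sample × channels.
sample_rate = 856,800,000 / (714 × 3 × 2) = 856,800,000 / 4,284 = 200,000 Hz.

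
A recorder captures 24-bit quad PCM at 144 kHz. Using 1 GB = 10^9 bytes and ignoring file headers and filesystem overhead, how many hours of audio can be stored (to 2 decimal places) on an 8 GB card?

1.29 hours

Uncompressed byte rate = 144,000 × 3 × 4 = 1,728,000 bytes/s.
Capacity = 8 × 1,000,000,000 = 8,000,000,000 bytes.
8,000,000,000 / 1,728,000 ≈ 4629.63 s → 1.29 hours.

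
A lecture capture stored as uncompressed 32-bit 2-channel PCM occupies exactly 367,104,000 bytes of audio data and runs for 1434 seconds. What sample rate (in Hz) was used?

Bytes = sample_rate × seconds × bytes_per_sample × channels.
sample_rate = 367,104,000 / (1,434 × 4 × 2) = 367,104,000 / 11,472 = 32,000 Hz.

32,000 Hz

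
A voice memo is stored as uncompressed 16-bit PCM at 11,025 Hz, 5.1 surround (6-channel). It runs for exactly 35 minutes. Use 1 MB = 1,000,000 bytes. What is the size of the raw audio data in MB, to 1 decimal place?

Duration = exactly 35 minutes = 2,100 s.
Bytes = 11,025 samples/s × 2,100 s × 2 bytes/sample × 6 ch = 277,830,000 bytes.
277,830,000 / 1,000,000 = 277.8 MB.

277.8 MB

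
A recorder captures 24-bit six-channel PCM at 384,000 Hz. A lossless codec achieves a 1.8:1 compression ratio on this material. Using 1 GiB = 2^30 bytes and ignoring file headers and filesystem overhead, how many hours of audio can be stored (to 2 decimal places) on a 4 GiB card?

Uncompressed byte rate = 384,000 × 3 × 6 = 6,912,000 bytes/s.
After 1.8:1 compression, effective rate ≈ 3840000 bytes/s.
Capacity = 4 × 1,073,741,824 = 4,294,967,296 bytes.
4,294,967,296 / effective rate ≈ 1118.48 s → 0.31 hours.

0.31 hours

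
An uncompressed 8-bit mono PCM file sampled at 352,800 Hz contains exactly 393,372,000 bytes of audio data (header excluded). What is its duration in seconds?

1,115 seconds

Byte rate = 352,800 × 1 × 1 = 352,800 bytes/s.
Duration = 393,372,000 / 352,800 = 1,115 s.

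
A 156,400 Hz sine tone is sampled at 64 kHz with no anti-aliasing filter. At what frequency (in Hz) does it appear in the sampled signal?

Nyquist = 64,000/2 = 32,000 Hz; 156,400 Hz exceeds it.
Alias = |156,400 − 2×64,000| = |156,400 − 128,000| = 28,400 Hz.

28,400 Hz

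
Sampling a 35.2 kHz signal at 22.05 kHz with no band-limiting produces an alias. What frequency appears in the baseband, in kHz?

8.9 kHz

Nyquist = 22,050/2 = 11,025 Hz; 35,200 Hz exceeds it.
Alias = |35,200 − 2×22,050| = |35,200 − 44,100| = 8,900 Hz = 8.9 kHz.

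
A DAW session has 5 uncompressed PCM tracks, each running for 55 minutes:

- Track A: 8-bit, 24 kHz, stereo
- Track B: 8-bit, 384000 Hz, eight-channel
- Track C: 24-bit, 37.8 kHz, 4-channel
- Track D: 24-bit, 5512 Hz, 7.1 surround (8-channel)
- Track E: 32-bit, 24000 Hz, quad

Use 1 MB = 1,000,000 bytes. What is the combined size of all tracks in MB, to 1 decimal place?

13496.6 MB

55 minutes = 3,300 s.
Track A: 24,000 × 3,300 × 1 × 2 = 158,400,000 bytes.
Track B: 384,000 × 3,300 × 1 × 8 = 10,137,600,000 bytes.
Track C: 37,800 × 3,300 × 3 × 4 = 1,496,880,000 bytes.
Track D: 5,512 × 3,300 × 3 × 8 = 436,550,400 bytes.
Track E: 24,000 × 3,300 × 4 × 4 = 1,267,200,000 bytes.
Total = 13,496,630,400 bytes = 13496.6 MB.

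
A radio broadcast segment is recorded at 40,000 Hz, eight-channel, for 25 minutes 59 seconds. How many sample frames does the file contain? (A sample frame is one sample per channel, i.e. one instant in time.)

25 minutes 59 seconds = 1,559 s.
40,000 samples/s × 1,559 s = 62,360,000 frames.

62,360,000 sample frames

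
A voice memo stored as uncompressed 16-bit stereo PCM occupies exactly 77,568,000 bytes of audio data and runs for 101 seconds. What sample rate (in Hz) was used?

192,000 Hz

Bytes = sample_rate × seconds × bytes_per_sample × channels.
sample_rate = 77,568,000 / (101 × 2 × 2) = 77,568,000 / 404 = 192,000 Hz.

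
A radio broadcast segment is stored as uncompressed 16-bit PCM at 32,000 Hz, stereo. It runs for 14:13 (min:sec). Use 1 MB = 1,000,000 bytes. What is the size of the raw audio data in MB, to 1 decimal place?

Duration = 14:13 (min:sec) = 853 s.
Bytes = 32,000 samples/s × 853 s × 2 bytes/sample × 2 ch = 109,184,000 bytes.
109,184,000 / 1,000,000 = 109.2 MB.

109.2 MB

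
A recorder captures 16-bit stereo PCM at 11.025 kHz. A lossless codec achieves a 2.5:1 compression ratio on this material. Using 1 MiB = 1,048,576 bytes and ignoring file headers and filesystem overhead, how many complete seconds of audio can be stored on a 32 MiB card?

1,902 seconds

Uncompressed byte rate = 11,025 × 2 × 2 = 44,100 bytes/s.
After 2.5:1 compression, effective rate ≈ 17640 bytes/s.
Capacity = 32 × 1,048,576 = 33,554,432 bytes.
33,554,432 / effective rate ≈ 1902.18 s → 1,902 seconds.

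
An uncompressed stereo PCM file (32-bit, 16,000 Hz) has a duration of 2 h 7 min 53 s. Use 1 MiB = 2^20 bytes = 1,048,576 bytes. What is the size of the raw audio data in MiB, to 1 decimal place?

Duration = 2 h 7 min 53 s = 7,673 s.
Bytes = 16,000 samples/s × 7,673 s × 4 bytes/sample × 2 ch = 982,144,000 bytes.
982,144,000 / 1,048,576 = 936.6 MiB.

936.6 MiB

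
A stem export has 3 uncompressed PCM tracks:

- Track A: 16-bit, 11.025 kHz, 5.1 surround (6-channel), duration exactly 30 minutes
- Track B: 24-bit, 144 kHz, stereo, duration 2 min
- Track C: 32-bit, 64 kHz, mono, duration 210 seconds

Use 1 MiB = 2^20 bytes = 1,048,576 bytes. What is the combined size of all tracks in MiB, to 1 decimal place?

Track A: exactly 30 minutes = 1,800 s; 11,025 × 1,800 × 2 × 6 = 238,140,000 bytes.
Track B: 2 min = 120 s; 144,000 × 120 × 3 × 2 = 103,680,000 bytes.
Track C: 64,000 × 210 × 4 × 1 = 53,760,000 bytes.
Total = 395,580,000 bytes = 377.3 MiB.

377.3 MiB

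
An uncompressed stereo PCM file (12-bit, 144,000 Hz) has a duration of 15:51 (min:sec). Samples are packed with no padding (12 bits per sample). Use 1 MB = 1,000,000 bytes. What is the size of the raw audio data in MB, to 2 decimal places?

410.83 MB

Duration = 15:51 (min:sec) = 951 s.
Bits = 144,000 × 951 × 12 × 2 = 3,286,656,000 bits = 410,832,000 bytes.
410,832,000 / 1,000,000 = 410.83 MB.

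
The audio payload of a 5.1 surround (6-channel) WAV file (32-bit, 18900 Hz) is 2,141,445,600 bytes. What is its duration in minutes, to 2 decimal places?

Byte rate = 18,900 × 4 × 6 = 453,600 bytes/s.
Duration = 2,141,445,600 / 453,600 = 4,721 s.
4,721 s / 60 = 78.68 minutes.

78.68 minutes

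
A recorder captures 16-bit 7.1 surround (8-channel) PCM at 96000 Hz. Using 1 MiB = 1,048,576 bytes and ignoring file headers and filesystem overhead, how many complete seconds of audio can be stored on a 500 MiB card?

341 seconds

Uncompressed byte rate = 96,000 × 2 × 8 = 1,536,000 bytes/s.
Capacity = 500 × 1,048,576 = 524,288,000 bytes.
524,288,000 / 1,536,000 ≈ 341.33 s → 341 seconds.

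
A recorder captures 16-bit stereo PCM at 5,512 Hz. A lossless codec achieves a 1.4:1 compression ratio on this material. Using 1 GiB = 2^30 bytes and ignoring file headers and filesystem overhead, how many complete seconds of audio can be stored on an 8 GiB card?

Uncompressed byte rate = 5,512 × 2 × 2 = 22,048 bytes/s.
After 1.4:1 compression, effective rate ≈ 15748.57 bytes/s.
Capacity = 8 × 1,073,741,824 = 8,589,934,592 bytes.
8,589,934,592 / effective rate ≈ 545442.15 s → 545,442 seconds.

545,442 seconds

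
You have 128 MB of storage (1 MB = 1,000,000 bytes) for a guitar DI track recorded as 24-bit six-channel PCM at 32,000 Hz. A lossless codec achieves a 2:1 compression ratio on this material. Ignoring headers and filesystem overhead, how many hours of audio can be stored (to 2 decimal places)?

Uncompressed byte rate = 32,000 × 3 × 6 = 576,000 bytes/s.
After 2:1 compression, effective rate ≈ 288000 bytes/s.
Capacity = 128 × 1,000,000 = 128,000,000 bytes.
128,000,000 / effective rate ≈ 444.44 s → 0.12 hours.

0.12 hours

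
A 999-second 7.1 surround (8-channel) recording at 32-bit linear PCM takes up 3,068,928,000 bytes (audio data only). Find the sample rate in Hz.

96,000 Hz

Bytes = sample_rate × seconds × bytes_per_sample × channels.
sample_rate = 3,068,928,000 / (999 × 4 × 8) = 3,068,928,000 / 31,968 = 96,000 Hz.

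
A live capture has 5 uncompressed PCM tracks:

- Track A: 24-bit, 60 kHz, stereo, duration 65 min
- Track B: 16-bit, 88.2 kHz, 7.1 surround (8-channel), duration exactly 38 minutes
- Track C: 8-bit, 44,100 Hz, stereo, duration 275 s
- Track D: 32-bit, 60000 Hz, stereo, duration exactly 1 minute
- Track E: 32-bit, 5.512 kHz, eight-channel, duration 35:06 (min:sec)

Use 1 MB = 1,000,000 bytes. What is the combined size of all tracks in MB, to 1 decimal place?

Track A: 65 min = 3,900 s; 60,000 × 3,900 × 3 × 2 = 1,404,000,000 bytes.
Track B: exactly 38 minutes = 2,280 s; 88,200 × 2,280 × 2 × 8 = 3,217,536,000 bytes.
Track C: 44,100 × 275 × 1 × 2 = 24,255,000 bytes.
Track D: exactly 1 minute = 60 s; 60,000 × 60 × 4 × 2 = 28,800,000 bytes.
Track E: 35:06 (min:sec) = 2,106 s; 5,512 × 2,106 × 4 × 8 = 371,464,704 bytes.
Total = 5,046,055,704 bytes = 5046.1 MB.

5046.1 MB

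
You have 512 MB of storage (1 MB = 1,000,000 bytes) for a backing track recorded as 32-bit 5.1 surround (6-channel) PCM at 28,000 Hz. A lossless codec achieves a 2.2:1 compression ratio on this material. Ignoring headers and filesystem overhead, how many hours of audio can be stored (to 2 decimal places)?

0.47 hours

Uncompressed byte rate = 28,000 × 4 × 6 = 672,000 bytes/s.
After 2.2:1 compression, effective rate ≈ 305454.55 bytes/s.
Capacity = 512 × 1,000,000 = 512,000,000 bytes.
512,000,000 / effective rate ≈ 1676.19 s → 0.47 hours.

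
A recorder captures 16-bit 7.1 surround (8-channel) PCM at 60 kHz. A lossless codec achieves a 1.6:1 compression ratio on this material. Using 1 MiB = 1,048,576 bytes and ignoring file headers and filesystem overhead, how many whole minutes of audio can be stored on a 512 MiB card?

Uncompressed byte rate = 60,000 × 2 × 8 = 960,000 bytes/s.
After 1.6:1 compression, effective rate ≈ 600000 bytes/s.
Capacity = 512 × 1,048,576 = 536,870,912 bytes.
536,870,912 / effective rate ≈ 894.78 s → 14 minutes.

14 minutes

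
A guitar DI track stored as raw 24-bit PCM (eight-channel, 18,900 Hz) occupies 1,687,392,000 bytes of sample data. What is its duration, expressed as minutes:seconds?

Byte rate = 18,900 × 3 × 8 = 453,600 bytes/s.
Duration = 1,687,392,000 / 453,600 = 3,720 s.
3,720 s = 62:00.

62:00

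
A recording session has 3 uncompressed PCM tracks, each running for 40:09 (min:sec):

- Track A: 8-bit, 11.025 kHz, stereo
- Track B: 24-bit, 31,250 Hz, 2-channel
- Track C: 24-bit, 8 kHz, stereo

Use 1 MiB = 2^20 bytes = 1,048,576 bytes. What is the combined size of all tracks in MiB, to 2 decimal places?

40:09 (min:sec) = 2,409 s.
Track A: 11,025 × 2,409 × 1 × 2 = 53,118,450 bytes.
Track B: 31,250 × 2,409 × 3 × 2 = 451,687,500 bytes.
Track C: 8,000 × 2,409 × 3 × 2 = 115,632,000 bytes.
Total = 620,437,950 bytes = 591.70 MiB.

591.70 MiB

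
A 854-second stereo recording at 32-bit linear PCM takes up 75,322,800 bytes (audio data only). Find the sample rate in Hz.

11,025 Hz

Bytes = sample_rate × seconds × bytes_per_sample × channels.
sample_rate = 75,322,800 / (854 × 4 × 2) = 75,322,800 / 6,832 = 11,025 Hz.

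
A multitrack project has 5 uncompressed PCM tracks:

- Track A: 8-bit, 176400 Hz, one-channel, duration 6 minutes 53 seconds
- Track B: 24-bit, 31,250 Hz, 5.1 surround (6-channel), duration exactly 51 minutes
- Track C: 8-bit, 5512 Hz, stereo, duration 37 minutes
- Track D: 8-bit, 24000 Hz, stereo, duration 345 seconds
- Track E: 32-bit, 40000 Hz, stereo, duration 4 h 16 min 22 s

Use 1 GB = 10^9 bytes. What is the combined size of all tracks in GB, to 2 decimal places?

Track A: 6 minutes 53 seconds = 413 s; 176,400 × 413 × 1 × 1 = 72,853,200 bytes.
Track B: exactly 51 minutes = 3,060 s; 31,250 × 3,060 × 3 × 6 = 1,721,250,000 bytes.
Track C: 37 minutes = 2,220 s; 5,512 × 2,220 × 1 × 2 = 24,473,280 bytes.
Track D: 24,000 × 345 × 1 × 2 = 16,560,000 bytes.
Track E: 4 h 16 min 22 s = 15,382 s; 40,000 × 15,382 × 4 × 2 = 4,922,240,000 bytes.
Total = 6,757,376,480 bytes = 6.76 GB.

6.76 GB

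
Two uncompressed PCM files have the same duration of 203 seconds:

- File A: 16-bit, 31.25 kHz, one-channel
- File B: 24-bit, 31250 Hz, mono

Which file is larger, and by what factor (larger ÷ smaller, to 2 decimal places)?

File B, by a factor of 1.50

File A: 31,250 × 2 × 1 = 62,500 bytes/s.
File B: 31,250 × 3 × 1 = 93,750 bytes/s.
File B is larger; ratio = 19,031,250 / 12,687,500 = 1.50.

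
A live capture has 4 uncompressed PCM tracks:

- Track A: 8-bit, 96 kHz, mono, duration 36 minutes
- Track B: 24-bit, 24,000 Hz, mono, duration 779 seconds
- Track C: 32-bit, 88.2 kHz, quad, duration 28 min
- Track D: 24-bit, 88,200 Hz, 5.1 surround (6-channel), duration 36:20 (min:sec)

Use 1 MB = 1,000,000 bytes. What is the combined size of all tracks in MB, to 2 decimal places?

Track A: 36 minutes = 2,160 s; 96,000 × 2,160 × 1 × 1 = 207,360,000 bytes.
Track B: 24,000 × 779 × 3 × 1 = 56,088,000 bytes.
Track C: 28 min = 1,680 s; 88,200 × 1,680 × 4 × 4 = 2,370,816,000 bytes.
Track D: 36:20 (min:sec) = 2,180 s; 88,200 × 2,180 × 3 × 6 = 3,460,968,000 bytes.
Total = 6,095,232,000 bytes = 6095.23 MB.

6095.23 MB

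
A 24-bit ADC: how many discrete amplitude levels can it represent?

2^24 = 16,777,216.

16,777,216 levels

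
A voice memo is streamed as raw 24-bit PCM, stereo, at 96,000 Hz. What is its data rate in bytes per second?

Bit rate = 96,000 × 24 × 2 = 4,608,000 bits/s.
4,608,000 / 8 = 576,000 bytes/s.

576,000 bytes/s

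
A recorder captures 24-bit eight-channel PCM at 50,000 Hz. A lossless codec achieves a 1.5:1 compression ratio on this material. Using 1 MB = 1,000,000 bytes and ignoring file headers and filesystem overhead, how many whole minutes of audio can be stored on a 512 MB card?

Uncompressed byte rate = 50,000 × 3 × 8 = 1,200,000 bytes/s.
After 1.5:1 compression, effective rate ≈ 800000 bytes/s.
Capacity = 512 × 1,000,000 = 512,000,000 bytes.
512,000,000 / effective rate ≈ 640 s → 10 minutes.

10 minutes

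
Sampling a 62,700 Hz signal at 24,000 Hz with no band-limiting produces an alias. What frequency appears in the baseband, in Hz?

Nyquist = 24,000/2 = 12,000 Hz; 62,700 Hz exceeds it.
Alias = |62,700 − 3×24,000| = |62,700 − 72,000| = 9,300 Hz.

9,300 Hz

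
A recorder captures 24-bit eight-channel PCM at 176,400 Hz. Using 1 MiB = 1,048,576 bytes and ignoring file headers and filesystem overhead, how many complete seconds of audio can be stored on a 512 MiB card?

Uncompressed byte rate = 176,400 × 3 × 8 = 4,233,600 bytes/s.
Capacity = 512 × 1,048,576 = 536,870,912 bytes.
536,870,912 / 4,233,600 ≈ 126.81 s → 126 seconds.

126 seconds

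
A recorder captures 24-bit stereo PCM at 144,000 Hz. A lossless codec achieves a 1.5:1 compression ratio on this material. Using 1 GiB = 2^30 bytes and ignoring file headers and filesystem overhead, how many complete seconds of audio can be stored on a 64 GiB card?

119,304 seconds

Uncompressed byte rate = 144,000 × 3 × 2 = 864,000 bytes/s.
After 1.5:1 compression, effective rate ≈ 576000 bytes/s.
Capacity = 64 × 1,073,741,824 = 68,719,476,736 bytes.
68,719,476,736 / effective rate ≈ 119304.65 s → 119,304 seconds.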